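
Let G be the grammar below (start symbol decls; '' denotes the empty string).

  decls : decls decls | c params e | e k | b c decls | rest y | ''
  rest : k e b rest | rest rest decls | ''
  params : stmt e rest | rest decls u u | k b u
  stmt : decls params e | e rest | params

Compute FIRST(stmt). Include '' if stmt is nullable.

{ b, c, e, k, u, y }

From stmt : decls params e: decls nullable, take FIRST(decls) ∪ FIRST(params) = { b, c, e, k, u, y }.
stmt : e rest contributes {e}.
From stmt : params: add FIRST(params) = { b, c, e, k, u, y }.
Union: FIRST(stmt) = { b, c, e, k, u, y }.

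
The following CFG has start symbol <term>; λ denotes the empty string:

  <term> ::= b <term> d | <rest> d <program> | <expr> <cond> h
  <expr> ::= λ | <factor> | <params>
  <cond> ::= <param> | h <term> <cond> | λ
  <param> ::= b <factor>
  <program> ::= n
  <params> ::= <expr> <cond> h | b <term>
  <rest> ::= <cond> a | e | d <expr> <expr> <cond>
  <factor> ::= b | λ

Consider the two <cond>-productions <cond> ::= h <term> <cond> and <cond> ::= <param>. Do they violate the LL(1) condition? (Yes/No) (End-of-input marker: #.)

No

FIRST(h <term> <cond>) = { h } and FIRST(<param>) = { b }.
The FIRST sets are disjoint and neither alternative is nullable — no conflict.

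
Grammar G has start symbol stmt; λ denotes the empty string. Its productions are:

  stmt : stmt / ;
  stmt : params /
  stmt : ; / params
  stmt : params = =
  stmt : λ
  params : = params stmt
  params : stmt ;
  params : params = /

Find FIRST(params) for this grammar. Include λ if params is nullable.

params : = params stmt contributes {=}.
From params : stmt ;: stmt nullable, take FIRST(stmt) ∪ {;} = { /, ;, = }.
From params : params = /: add FIRST(params) = { /, ;, = }.
Union: FIRST(params) = { /, ;, = }.

{ /, ;, = }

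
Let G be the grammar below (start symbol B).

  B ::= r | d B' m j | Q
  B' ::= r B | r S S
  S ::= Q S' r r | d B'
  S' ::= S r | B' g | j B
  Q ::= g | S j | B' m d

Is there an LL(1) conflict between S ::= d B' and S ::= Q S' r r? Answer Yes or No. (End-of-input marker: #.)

FIRST(d B') = { d } and FIRST(Q S' r r) = { d, g, r }.
Both contain d, so the two alternatives are not disjoint — LL(1) conflict.

Yes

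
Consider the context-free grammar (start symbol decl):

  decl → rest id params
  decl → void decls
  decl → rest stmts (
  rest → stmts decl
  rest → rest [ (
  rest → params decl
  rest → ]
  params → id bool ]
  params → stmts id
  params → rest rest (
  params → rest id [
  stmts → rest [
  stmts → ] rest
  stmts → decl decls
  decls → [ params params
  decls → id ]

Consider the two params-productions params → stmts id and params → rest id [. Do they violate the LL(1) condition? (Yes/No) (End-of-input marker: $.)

FIRST(stmts id) = { ], id, void } and FIRST(rest id [) = { ], id, void }.
Both contain ], so the two alternatives are not disjoint — LL(1) conflict.

Yes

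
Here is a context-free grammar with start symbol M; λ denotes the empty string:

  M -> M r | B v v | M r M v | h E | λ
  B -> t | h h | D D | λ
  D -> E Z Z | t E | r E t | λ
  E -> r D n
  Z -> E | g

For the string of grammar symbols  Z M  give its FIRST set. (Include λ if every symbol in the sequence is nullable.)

{ g, r }

Add FIRST(Z) = { g, r }; Z is not nullable, stop.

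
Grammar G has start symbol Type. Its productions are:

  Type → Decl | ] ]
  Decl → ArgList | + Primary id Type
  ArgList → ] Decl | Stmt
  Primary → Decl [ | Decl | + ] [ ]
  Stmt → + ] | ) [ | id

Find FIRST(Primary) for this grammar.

From Primary → Decl [: add FIRST(Decl) = { ), +, ], id }.
From Primary → Decl: add FIRST(Decl) = { ), +, ], id }.
Primary → + ] [ ] contributes {+}.
Union: FIRST(Primary) = { ), +, ], id }.

{ ), +, ], id }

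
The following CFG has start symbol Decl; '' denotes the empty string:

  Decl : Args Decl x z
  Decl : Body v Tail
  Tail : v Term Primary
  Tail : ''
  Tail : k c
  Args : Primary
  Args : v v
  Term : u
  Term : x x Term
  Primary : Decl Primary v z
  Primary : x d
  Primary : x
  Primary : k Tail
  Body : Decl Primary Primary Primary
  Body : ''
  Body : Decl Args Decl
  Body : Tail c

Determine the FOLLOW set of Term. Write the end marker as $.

{ c, k, v, x }

In Tail : v Term Primary: add FIRST(Primary) = { c, k, v, x }.
In Term : x x Term: Term is at the end, add FOLLOW(Term) = { c, k, v, x }.
Union: FOLLOW(Term) = { c, k, v, x }.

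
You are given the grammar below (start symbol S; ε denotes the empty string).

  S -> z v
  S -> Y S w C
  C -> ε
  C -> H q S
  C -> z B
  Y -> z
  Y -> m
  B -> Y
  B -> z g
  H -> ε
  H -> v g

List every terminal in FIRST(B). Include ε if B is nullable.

From B -> Y: add FIRST(Y) = { m, z }.
B -> z g contributes {z}.
Union: FIRST(B) = { m, z }.

{ m, z }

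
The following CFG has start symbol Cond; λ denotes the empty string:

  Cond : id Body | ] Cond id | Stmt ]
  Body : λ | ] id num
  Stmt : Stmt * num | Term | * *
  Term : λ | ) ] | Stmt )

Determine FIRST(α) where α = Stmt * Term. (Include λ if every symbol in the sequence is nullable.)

{ ), * }

Add FIRST(Stmt)\{λ} = { ), * }; Stmt is nullable, continue.
* is a terminal; add {*} and stop.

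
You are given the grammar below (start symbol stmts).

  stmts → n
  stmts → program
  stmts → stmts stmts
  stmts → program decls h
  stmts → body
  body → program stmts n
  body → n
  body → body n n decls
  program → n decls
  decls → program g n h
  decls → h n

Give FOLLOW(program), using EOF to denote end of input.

In stmts → program: program is at the end, add FOLLOW(stmts) = { EOF, n }.
In stmts → program decls h: add FIRST(decls h) = { h, n }.
In body → program stmts n: add FIRST(stmts n) = { n }.
In decls → program g n h: add FIRST(g n h) = { g }.
Union: FOLLOW(program) = { EOF, g, h, n }.

{ EOF, g, h, n }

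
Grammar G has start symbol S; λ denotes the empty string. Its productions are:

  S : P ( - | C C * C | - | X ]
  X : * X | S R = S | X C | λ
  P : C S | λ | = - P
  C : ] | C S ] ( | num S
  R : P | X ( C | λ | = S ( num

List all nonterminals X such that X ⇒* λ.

Directly nullable (have an λ-production): X, P, R.
No other nonterminal has a production whose RHS symbols are all nullable.

{ P, R, X }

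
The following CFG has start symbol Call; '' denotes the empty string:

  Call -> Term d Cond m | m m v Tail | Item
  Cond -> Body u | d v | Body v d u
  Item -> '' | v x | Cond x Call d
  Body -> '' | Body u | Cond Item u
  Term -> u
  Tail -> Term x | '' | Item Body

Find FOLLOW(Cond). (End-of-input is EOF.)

{ d, m, u, v, x }

In Call -> Term d Cond m: add FIRST(m) = { m }.
In Item -> Cond x Call d: add FIRST(x Call d) = { x }.
In Body -> Cond Item u: add FIRST(Item u) = { d, u, v }.
Union: FOLLOW(Cond) = { d, m, u, v, x }.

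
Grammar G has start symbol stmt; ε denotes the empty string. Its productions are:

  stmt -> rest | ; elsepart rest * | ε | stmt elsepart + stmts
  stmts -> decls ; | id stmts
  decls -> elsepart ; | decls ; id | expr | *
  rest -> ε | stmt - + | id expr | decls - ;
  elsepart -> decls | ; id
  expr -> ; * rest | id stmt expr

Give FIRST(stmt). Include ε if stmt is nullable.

{ *, -, ;, id, ε }

From stmt -> rest: add FIRST(rest) = { *, -, ;, id, ε } (including ε since rest is nullable).
stmt -> ; elsepart rest * contributes {;}.
stmt -> ε contributes ε.
From stmt -> stmt elsepart + stmts: stmt nullable, take FIRST(stmt) ∪ FIRST(elsepart) = { *, -, ;, id }.
Union: FIRST(stmt) = { *, -, ;, id, ε }.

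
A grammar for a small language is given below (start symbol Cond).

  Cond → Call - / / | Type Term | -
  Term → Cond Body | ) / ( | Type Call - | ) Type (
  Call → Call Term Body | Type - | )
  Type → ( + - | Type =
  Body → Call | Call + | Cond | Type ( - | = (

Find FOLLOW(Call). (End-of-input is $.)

In Cond → Call - / /: add FIRST(- / /) = { - }.
In Term → Type Call -: add FIRST(-) = { - }.
In Call → Call Term Body: add FIRST(Term Body) = { (, ), - }.
In Body → Call: Call is at the end, add FOLLOW(Body) = { $, (, ), +, -, = }.
In Body → Call +: add FIRST(+) = { + }.
Union: FOLLOW(Call) = { $, (, ), +, -, = }.

{ $, (, ), +, -, = }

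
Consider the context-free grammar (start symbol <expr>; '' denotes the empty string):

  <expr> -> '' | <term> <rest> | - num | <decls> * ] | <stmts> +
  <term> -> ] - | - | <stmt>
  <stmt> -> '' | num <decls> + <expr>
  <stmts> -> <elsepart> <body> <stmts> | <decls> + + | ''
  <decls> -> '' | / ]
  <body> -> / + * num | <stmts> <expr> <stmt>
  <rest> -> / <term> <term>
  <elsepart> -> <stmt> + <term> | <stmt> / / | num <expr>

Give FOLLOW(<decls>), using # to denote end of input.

{ *, + }

In <expr> -> <decls> * ]: add FIRST(* ]) = { * }.
In <stmt> -> num <decls> + <expr>: add FIRST(+ <expr>) = { + }.
In <stmts> -> <decls> + +: add FIRST(+ +) = { + }.
Union: FOLLOW(<decls>) = { *, + }.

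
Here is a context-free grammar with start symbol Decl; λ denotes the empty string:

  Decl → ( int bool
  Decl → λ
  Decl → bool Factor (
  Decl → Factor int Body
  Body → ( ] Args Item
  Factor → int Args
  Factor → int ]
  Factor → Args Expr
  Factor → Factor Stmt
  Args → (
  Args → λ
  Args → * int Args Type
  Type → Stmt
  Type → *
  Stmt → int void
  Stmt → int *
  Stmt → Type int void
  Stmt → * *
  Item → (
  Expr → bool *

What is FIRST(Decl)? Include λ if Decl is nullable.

{ (, *, bool, int, λ }

Decl → ( int bool contributes {(}.
Decl → λ contributes λ.
Decl → bool Factor ( contributes {bool}.
From Decl → Factor int Body: add FIRST(Factor) = { (, *, bool, int }.
Union: FIRST(Decl) = { (, *, bool, int, λ }.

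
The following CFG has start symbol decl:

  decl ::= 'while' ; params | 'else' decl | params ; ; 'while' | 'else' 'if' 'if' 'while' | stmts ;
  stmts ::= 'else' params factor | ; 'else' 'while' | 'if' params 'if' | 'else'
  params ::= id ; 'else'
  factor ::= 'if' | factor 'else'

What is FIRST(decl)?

decl ::= 'while' ; params contributes {'while'}.
decl ::= 'else' decl contributes {'else'}.
From decl ::= params ; ; 'while': add FIRST(params) = { id }.
decl ::= 'else' 'if' 'if' 'while' contributes {'else'}.
From decl ::= stmts ;: add FIRST(stmts) = { 'else', 'if', ; }.
Union: FIRST(decl) = { 'else', 'if', 'while', ;, id }.

{ 'else', 'if', 'while', ;, id }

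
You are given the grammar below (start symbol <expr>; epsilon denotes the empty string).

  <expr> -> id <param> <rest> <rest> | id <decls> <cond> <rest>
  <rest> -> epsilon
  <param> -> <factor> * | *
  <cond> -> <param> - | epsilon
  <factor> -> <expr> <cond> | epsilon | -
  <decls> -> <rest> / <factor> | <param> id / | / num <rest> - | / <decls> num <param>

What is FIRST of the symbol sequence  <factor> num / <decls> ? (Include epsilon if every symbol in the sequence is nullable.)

Add FIRST(<factor>)\{epsilon} = { -, id }; <factor> is nullable, continue.
num is a terminal; add {num} and stop.

{ -, id, num }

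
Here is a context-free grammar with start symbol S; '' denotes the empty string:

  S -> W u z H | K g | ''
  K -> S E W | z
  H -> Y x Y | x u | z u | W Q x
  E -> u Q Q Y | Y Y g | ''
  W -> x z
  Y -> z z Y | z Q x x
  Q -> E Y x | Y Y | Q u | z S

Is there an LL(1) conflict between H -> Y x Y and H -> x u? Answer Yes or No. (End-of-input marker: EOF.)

FIRST(Y x Y) = { z } and FIRST(x u) = { x }.
The FIRST sets are disjoint and neither alternative is nullable — no conflict.

No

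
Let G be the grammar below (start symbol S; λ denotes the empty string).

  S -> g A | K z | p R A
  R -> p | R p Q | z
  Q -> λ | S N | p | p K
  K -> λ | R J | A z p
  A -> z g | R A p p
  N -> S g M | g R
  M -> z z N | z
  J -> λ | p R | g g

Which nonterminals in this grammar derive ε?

Directly nullable (have an λ-production): Q, K, J.
No other nonterminal has a production whose RHS symbols are all nullable.

{ J, K, Q }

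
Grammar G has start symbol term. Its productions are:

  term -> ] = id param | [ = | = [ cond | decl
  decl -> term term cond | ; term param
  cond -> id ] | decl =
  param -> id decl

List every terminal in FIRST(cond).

{ ;, =, [, ], id }

cond -> id ] contributes {id}.
From cond -> decl =: add FIRST(decl) = { ;, =, [, ] }.
Union: FIRST(cond) = { ;, =, [, ], id }.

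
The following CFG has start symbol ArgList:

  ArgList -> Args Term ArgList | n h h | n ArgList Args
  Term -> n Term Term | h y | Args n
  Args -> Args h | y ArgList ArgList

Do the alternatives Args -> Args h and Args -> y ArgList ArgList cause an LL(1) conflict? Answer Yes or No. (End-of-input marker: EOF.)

Yes

FIRST(Args h) = { y } and FIRST(y ArgList ArgList) = { y }.
Both contain y, so the two alternatives are not disjoint — LL(1) conflict.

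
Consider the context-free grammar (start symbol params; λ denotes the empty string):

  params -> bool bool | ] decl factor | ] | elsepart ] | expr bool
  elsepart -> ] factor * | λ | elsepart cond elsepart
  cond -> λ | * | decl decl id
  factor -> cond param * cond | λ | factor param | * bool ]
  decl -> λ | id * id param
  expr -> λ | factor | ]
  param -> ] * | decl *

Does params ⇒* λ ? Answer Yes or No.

No

Nullable nonterminals: cond, decl, elsepart, expr, factor.
No production of params has an RHS whose symbols are all nullable, so params is not nullable.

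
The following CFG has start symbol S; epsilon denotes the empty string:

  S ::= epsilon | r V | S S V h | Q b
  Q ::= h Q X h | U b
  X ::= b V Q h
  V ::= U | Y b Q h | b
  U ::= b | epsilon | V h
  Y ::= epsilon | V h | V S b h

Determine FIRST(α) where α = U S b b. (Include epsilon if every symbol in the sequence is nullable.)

Add FIRST(U)\{epsilon} = { b, h, r }; U is nullable, continue.
Add FIRST(S)\{epsilon} = { b, h, r }; S is nullable, continue.
b is a terminal; add {b} and stop.

{ b, h, r }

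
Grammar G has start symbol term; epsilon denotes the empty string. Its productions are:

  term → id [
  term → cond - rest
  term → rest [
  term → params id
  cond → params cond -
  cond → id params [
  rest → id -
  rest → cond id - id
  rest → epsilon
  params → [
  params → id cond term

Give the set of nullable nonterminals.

Directly nullable (have an epsilon-production): rest.
No other nonterminal has a production whose RHS symbols are all nullable.

{ rest }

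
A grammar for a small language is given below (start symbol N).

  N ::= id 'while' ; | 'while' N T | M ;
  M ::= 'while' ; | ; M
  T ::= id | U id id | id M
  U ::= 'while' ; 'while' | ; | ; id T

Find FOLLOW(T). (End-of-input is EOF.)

{ EOF, 'while', ;, id }

In N ::= 'while' N T: T is at the end, add FOLLOW(N) = { EOF, 'while', ;, id }.
In U ::= ; id T: T is at the end, add FOLLOW(U) = { id }.
Union: FOLLOW(T) = { EOF, 'while', ;, id }.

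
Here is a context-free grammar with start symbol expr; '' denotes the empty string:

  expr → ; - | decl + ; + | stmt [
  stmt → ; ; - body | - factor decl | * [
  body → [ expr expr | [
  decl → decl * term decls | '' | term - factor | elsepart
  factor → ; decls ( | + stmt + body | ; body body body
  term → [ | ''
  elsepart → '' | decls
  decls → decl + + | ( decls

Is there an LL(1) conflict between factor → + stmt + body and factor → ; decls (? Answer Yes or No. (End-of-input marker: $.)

FIRST(+ stmt + body) = { + } and FIRST(; decls () = { ; }.
The FIRST sets are disjoint and neither alternative is nullable — no conflict.

No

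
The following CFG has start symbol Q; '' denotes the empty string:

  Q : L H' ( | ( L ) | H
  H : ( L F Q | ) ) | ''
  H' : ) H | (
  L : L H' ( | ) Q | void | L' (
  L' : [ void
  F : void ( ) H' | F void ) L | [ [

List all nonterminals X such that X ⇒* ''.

{ H, Q }

Directly nullable (have an ''-production): H.
Q : H with every symbol nullable, so Q is nullable.
No other nonterminal has a production whose RHS symbols are all nullable.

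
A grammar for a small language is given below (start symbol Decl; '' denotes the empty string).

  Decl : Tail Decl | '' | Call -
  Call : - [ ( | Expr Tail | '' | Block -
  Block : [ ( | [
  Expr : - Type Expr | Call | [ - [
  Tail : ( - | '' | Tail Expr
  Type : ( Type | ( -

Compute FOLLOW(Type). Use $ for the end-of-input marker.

In Expr : - Type Expr: add FIRST(Expr)\{''} = { (, -, [ }.
  Since Expr is nullable, also add FOLLOW(Expr) = { $, (, -, [ }.
In Type : ( Type: Type is at the end, add FOLLOW(Type) = { $, (, -, [ }.
Union: FOLLOW(Type) = { $, (, -, [ }.

{ $, (, -, [ }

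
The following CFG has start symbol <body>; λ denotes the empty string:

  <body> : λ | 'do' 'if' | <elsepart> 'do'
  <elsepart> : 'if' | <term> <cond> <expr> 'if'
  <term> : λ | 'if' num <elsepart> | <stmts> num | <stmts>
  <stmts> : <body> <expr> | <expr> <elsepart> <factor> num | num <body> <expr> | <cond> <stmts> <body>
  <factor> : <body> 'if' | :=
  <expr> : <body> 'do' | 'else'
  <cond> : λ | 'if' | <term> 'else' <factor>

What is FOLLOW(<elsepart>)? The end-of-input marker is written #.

In <body> : <elsepart> 'do': add FIRST('do') = { 'do' }.
In <term> : 'if' num <elsepart>: <elsepart> is at the end, add FOLLOW(<term>) = { 'do', 'else', 'if', num }.
In <stmts> : <expr> <elsepart> <factor> num: add FIRST(<factor> num) = { 'do', 'else', 'if', :=, num }.
Union: FOLLOW(<elsepart>) = { 'do', 'else', 'if', :=, num }.

{ 'do', 'else', 'if', :=, num }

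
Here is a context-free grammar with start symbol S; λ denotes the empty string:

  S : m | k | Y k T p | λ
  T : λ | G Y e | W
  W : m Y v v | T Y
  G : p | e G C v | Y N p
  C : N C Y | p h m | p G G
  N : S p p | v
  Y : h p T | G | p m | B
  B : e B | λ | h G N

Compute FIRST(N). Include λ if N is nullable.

From N : S p p: S nullable, take FIRST(S) ∪ {p} = { e, h, k, m, p, v }.
N : v contributes {v}.
Union: FIRST(N) = { e, h, k, m, p, v }.

{ e, h, k, m, p, v }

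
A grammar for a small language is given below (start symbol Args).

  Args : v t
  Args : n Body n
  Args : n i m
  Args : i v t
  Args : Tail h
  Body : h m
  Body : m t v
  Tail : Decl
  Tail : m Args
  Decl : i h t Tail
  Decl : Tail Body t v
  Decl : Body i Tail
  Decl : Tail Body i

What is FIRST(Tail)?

From Tail : Decl: add FIRST(Decl) = { h, i, m }.
Tail : m Args contributes {m}.
Union: FIRST(Tail) = { h, i, m }.

{ h, i, m }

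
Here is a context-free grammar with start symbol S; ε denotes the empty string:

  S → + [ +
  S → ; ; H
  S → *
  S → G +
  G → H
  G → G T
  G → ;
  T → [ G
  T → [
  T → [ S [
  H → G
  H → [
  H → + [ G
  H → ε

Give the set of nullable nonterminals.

{ G, H }

Directly nullable (have an ε-production): H.
G → H with every symbol nullable, so G is nullable.
No other nonterminal has a production whose RHS symbols are all nullable.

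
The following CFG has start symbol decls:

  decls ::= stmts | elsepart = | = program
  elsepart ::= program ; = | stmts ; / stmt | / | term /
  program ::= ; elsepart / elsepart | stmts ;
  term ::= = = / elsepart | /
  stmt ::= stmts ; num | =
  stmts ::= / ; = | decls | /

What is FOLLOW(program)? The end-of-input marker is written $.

In decls ::= = program: program is at the end, add FOLLOW(decls) = { $, ; }.
In elsepart ::= program ; =: add FIRST(; =) = { ; }.
Union: FOLLOW(program) = { $, ; }.

{ $, ; }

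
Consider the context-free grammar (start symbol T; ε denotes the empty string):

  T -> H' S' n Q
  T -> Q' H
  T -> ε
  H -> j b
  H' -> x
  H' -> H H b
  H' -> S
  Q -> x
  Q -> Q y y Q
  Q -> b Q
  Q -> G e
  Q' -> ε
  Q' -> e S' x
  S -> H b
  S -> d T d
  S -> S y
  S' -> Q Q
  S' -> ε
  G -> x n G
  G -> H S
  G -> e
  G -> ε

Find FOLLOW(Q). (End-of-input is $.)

In T -> H' S' n Q: Q is at the end, add FOLLOW(T) = { $, d }.
In Q -> Q y y Q: add FIRST(y y Q) = { y }.
In Q -> Q y y Q: Q is at the end, add FOLLOW(Q) = { $, b, d, e, j, n, x, y }.
In Q -> b Q: Q is at the end, add FOLLOW(Q) = { $, b, d, e, j, n, x, y }.
In S' -> Q Q: add FIRST(Q) = { b, e, j, x }.
In S' -> Q Q: Q is at the end, add FOLLOW(S') = { n, x }.
Union: FOLLOW(Q) = { $, b, d, e, j, n, x, y }.

{ $, b, d, e, j, n, x, y }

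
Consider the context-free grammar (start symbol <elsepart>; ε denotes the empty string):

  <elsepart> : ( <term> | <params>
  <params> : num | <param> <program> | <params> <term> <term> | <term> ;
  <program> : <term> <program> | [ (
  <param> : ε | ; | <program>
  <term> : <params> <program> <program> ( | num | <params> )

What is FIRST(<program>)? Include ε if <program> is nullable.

{ ;, [, num }

From <program> : <term> <program>: add FIRST(<term>) = { ;, [, num }.
<program> : [ ( contributes {[}.
Union: FIRST(<program>) = { ;, [, num }.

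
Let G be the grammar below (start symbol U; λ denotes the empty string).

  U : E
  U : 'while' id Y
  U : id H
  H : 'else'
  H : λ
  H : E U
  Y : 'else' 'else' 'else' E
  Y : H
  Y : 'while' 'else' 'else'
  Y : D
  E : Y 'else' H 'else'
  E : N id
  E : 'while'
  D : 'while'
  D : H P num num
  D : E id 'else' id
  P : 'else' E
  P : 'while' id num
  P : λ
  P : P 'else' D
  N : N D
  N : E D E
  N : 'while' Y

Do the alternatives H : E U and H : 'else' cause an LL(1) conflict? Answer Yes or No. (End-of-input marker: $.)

Yes

FIRST(E U) = { 'else', 'while', num } and FIRST('else') = { 'else' }.
Both contain 'else', so the two alternatives are not disjoint — LL(1) conflict.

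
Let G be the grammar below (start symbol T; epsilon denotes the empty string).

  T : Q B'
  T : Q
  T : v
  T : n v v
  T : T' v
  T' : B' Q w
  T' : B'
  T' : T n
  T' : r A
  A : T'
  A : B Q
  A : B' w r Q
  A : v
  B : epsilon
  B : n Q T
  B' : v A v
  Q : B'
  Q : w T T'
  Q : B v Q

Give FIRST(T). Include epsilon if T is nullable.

{ n, r, v, w }

From T : Q B': add FIRST(Q) = { n, v, w }.
From T : Q: add FIRST(Q) = { n, v, w }.
T : v contributes {v}.
T : n v v contributes {n}.
From T : T' v: add FIRST(T') = { n, r, v, w }.
Union: FIRST(T) = { n, r, v, w }.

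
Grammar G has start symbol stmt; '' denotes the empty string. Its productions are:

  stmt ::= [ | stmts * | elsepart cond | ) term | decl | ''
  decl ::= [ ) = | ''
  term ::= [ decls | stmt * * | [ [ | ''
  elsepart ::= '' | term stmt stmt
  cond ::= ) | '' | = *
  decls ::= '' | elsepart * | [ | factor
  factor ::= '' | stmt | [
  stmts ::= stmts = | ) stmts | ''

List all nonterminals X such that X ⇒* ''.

Directly nullable (have an ''-production): stmt, decl, term, elsepart, cond, decls, factor, stmts.

{ cond, decl, decls, elsepart, factor, stmt, stmts, term }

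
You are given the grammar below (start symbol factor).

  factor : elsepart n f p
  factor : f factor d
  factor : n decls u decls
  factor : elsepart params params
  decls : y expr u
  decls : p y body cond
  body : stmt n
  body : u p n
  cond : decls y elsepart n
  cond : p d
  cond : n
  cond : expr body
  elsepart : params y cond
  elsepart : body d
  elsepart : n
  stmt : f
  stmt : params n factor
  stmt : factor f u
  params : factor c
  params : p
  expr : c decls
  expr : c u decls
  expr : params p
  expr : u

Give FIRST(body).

{ f, n, p, u }

From body : stmt n: add FIRST(stmt) = { f, n, p, u }.
body : u p n contributes {u}.
Union: FIRST(body) = { f, n, p, u }.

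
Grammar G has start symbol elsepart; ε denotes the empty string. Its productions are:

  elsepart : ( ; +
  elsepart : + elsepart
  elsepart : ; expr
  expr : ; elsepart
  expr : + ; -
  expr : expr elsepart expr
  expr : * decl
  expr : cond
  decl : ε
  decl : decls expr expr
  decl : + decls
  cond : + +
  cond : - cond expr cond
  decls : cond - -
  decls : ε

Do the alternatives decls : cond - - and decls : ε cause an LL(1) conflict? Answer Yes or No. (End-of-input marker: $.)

Yes

FIRST(cond - -) = { +, - } and FIRST(ε) = { ε }.
The second alternative is nullable and FOLLOW(decls) = { $, (, *, +, -, ; } shares + with FIRST of the first — conflict.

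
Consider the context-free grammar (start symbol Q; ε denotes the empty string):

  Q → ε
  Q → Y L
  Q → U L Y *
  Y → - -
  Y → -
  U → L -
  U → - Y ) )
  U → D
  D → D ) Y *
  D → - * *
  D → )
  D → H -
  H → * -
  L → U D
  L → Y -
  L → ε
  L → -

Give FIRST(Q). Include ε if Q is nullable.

Q → ε contributes ε.
From Q → Y L: add FIRST(Y) = { - }.
From Q → U L Y *: add FIRST(U) = { ), *, - }.
Union: FIRST(Q) = { ), *, -, ε }.

{ ), *, -, ε }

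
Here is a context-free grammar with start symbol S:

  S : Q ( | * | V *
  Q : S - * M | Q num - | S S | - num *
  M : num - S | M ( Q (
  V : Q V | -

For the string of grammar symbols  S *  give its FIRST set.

{ *, - }

Add FIRST(S) = { *, - }; S is not nullable, stop.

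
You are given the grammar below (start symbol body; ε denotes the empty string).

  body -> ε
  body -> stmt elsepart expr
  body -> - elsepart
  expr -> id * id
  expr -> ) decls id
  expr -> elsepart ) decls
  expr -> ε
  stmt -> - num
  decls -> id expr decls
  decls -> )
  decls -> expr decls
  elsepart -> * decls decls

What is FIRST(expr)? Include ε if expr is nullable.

{ ), *, id, ε }

expr -> id * id contributes {id}.
expr -> ) decls id contributes {)}.
From expr -> elsepart ) decls: add FIRST(elsepart) = { * }.
expr -> ε contributes ε.
Union: FIRST(expr) = { ), *, id, ε }.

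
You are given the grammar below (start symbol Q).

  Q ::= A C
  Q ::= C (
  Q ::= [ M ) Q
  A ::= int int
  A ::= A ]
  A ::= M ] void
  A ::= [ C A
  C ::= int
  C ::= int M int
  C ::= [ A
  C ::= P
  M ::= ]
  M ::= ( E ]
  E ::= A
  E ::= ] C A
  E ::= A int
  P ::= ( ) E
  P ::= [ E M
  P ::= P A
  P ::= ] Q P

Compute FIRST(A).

A ::= int int contributes {int}.
From A ::= A ]: add FIRST(A) = { (, [, ], int }.
From A ::= M ] void: add FIRST(M) = { (, ] }.
A ::= [ C A contributes {[}.
Union: FIRST(A) = { (, [, ], int }.

{ (, [, ], int }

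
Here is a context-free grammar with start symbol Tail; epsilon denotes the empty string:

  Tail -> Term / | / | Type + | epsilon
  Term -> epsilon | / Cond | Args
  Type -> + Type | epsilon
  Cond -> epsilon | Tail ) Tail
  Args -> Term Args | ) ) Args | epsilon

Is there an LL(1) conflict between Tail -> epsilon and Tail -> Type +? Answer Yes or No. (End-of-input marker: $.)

FIRST(epsilon) = { epsilon } and FIRST(Type +) = { + }.
The first is nullable but FOLLOW(Tail) = { $, ), / } is disjoint from FIRST of the second.

No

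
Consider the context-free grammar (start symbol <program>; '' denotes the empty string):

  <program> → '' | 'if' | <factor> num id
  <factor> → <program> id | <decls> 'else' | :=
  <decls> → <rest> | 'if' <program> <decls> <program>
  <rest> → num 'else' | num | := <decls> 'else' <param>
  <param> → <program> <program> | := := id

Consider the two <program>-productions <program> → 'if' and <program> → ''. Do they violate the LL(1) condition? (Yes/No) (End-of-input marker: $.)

Yes

FIRST('if') = { 'if' } and FIRST('') = { '' }.
The second alternative is nullable and FOLLOW(<program>) = { $, 'else', 'if', :=, id, num } shares 'if' with FIRST of the first — conflict.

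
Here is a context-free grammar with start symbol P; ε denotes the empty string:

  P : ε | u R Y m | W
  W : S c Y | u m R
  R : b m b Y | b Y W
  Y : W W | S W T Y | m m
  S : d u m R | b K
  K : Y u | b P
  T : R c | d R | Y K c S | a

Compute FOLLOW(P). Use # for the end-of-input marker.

{ #, b, c, d, m, u }

P is the start symbol, so # ∈ FOLLOW(P).
In K : b P: P is at the end, add FOLLOW(K) = { b, c, d, m, u }.
Union: FOLLOW(P) = { #, b, c, d, m, u }.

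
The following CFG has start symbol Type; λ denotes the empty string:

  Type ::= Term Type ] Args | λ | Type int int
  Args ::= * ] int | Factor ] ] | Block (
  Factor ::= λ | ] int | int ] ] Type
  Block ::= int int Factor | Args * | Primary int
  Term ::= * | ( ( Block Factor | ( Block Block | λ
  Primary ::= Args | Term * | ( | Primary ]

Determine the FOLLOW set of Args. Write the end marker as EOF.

In Type ::= Term Type ] Args: Args is at the end, add FOLLOW(Type) = { EOF, (, *, ], int }.
In Block ::= Args *: add FIRST(*) = { * }.
In Primary ::= Args: Args is at the end, add FOLLOW(Primary) = { ], int }.
Union: FOLLOW(Args) = { EOF, (, *, ], int }.

{ EOF, (, *, ], int }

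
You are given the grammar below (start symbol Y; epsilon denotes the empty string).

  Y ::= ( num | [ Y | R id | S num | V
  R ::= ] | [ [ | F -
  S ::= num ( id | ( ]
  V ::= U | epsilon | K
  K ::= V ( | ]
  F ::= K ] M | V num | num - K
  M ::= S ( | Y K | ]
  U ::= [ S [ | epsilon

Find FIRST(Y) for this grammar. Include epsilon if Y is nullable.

{ (, [, ], num, epsilon }

Y ::= ( num contributes {(}.
Y ::= [ Y contributes {[}.
From Y ::= R id: add FIRST(R) = { (, [, ], num }.
From Y ::= S num: add FIRST(S) = { (, num }.
From Y ::= V: add FIRST(V) = { (, [, ], epsilon } (including epsilon since V is nullable).
Union: FIRST(Y) = { (, [, ], num, epsilon }.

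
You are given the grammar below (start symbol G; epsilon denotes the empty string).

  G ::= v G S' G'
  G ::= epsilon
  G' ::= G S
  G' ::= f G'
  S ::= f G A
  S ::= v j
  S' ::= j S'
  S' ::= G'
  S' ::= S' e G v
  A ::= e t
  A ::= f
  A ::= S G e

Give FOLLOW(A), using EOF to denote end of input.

In S ::= f G A: A is at the end, add FOLLOW(S) = { EOF, e, f, j, v }.
Union: FOLLOW(A) = { EOF, e, f, j, v }.

{ EOF, e, f, j, v }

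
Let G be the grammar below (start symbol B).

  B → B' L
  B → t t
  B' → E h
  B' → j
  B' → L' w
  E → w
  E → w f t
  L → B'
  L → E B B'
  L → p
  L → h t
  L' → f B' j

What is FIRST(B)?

From B → B' L: add FIRST(B') = { f, j, w }.
B → t t contributes {t}.
Union: FIRST(B) = { f, j, t, w }.

{ f, j, t, w }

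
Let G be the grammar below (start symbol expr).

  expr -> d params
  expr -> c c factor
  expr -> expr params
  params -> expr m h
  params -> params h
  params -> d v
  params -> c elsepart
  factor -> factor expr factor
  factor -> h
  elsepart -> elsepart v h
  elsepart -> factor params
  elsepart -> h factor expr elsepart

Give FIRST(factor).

{ h }

From factor -> factor expr factor: add FIRST(factor) = { h }.
factor -> h contributes {h}.
Union: FIRST(factor) = { h }.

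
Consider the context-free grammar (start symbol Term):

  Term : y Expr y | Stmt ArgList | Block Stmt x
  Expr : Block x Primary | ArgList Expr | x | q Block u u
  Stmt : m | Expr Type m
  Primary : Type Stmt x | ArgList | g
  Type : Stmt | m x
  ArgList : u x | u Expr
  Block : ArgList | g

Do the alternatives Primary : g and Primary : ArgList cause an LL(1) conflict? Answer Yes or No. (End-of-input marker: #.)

FIRST(g) = { g } and FIRST(ArgList) = { u }.
The FIRST sets are disjoint and neither alternative is nullable — no conflict.

No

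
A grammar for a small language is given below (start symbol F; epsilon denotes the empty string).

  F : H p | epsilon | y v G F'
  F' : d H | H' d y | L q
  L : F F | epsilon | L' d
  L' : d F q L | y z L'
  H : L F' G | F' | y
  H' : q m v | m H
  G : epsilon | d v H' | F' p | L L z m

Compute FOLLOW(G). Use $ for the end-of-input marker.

{ $, d, m, p, q, y, z }

In F : y v G F': add FIRST(F') = { d, m, q, y }.
In H : L F' G: G is at the end, add FOLLOW(H) = { $, d, m, p, q, y, z }.
Union: FOLLOW(G) = { $, d, m, p, q, y, z }.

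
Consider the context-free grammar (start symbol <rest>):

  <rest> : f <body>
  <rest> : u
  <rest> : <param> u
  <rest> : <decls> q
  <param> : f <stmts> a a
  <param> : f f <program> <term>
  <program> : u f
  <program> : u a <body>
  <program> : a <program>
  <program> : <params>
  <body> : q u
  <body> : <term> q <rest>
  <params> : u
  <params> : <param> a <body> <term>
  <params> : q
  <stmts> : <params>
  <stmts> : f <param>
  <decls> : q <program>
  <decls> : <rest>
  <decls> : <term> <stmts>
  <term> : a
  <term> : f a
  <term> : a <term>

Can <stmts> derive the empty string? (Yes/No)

No nonterminal in this grammar is nullable.
No production of <stmts> has an RHS whose symbols are all nullable, so <stmts> is not nullable.

No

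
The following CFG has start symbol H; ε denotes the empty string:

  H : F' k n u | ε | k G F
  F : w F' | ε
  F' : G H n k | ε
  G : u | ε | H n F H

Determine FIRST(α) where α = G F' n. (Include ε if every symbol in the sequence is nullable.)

Add FIRST(G)\{ε} = { k, n, u }; G is nullable, continue.
Add FIRST(F')\{ε} = { k, n, u }; F' is nullable, continue.
n is a terminal; add {n} and stop.

{ k, n, u }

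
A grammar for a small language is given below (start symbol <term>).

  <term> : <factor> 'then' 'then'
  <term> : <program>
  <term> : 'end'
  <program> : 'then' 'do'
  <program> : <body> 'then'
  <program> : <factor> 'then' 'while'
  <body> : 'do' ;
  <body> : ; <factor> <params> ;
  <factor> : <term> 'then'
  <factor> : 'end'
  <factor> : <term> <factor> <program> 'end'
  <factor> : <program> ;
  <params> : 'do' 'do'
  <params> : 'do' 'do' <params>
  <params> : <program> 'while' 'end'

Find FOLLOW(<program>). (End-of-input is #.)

{ #, 'do', 'end', 'then', 'while', ; }

In <term> : <program>: <program> is at the end, add FOLLOW(<term>) = { #, 'do', 'end', 'then', ; }.
In <factor> : <term> <factor> <program> 'end': add FIRST('end') = { 'end' }.
In <factor> : <program> ;: add FIRST(;) = { ; }.
In <params> : <program> 'while' 'end': add FIRST('while' 'end') = { 'while' }.
Union: FOLLOW(<program>) = { #, 'do', 'end', 'then', 'while', ; }.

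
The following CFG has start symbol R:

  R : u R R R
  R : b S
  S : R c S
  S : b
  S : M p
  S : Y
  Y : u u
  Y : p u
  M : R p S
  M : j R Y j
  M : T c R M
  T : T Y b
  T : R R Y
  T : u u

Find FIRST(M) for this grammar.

From M : R p S: add FIRST(R) = { b, u }.
M : j R Y j contributes {j}.
From M : T c R M: add FIRST(T) = { b, u }.
Union: FIRST(M) = { b, j, u }.

{ b, j, u }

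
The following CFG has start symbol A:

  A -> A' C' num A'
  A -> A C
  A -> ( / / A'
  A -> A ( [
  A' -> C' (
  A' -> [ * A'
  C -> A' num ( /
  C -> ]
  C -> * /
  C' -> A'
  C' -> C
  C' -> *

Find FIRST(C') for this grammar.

From C' -> A': add FIRST(A') = { *, [, ] }.
From C' -> C: add FIRST(C) = { *, [, ] }.
C' -> * contributes {*}.
Union: FIRST(C') = { *, [, ] }.

{ *, [, ] }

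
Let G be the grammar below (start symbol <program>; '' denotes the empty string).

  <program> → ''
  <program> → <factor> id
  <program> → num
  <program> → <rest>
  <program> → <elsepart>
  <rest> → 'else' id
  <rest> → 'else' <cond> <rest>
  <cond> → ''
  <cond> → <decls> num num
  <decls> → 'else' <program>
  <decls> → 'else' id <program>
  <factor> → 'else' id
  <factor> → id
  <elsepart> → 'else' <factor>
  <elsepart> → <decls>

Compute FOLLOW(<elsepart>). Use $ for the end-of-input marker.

In <program> → <elsepart>: <elsepart> is at the end, add FOLLOW(<program>) = { $, num }.
Union: FOLLOW(<elsepart>) = { $, num }.

{ $, num }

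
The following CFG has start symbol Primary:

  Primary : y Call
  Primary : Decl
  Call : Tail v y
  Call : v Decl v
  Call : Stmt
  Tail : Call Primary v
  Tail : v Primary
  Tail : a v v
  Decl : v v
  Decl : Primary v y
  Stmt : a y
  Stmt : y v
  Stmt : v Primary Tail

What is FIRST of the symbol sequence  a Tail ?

{ a }

a is a terminal; add {a} and stop.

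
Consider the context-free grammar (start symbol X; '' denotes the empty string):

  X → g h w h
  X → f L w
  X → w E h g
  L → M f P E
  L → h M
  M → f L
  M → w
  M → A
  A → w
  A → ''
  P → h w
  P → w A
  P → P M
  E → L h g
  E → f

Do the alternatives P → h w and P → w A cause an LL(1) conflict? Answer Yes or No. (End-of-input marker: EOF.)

FIRST(h w) = { h } and FIRST(w A) = { w }.
The FIRST sets are disjoint and neither alternative is nullable — no conflict.

No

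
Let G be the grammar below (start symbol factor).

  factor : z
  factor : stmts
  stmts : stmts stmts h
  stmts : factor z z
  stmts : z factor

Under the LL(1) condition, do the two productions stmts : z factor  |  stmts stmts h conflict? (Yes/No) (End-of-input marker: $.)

FIRST(z factor) = { z } and FIRST(stmts stmts h) = { z }.
Both contain z, so the two alternatives are not disjoint — LL(1) conflict.

Yes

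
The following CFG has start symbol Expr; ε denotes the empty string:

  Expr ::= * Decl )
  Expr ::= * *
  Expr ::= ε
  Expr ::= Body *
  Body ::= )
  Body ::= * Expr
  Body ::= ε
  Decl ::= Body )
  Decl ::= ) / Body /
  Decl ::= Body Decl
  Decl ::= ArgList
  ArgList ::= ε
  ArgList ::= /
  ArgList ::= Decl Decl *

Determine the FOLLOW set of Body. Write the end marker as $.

In Expr ::= Body *: add FIRST(*) = { * }.
In Decl ::= Body ): add FIRST()) = { ) }.
In Decl ::= ) / Body /: add FIRST(/) = { / }.
In Decl ::= Body Decl: add FIRST(Decl)\{ε} = { ), *, / }.
  Since Decl is nullable, also add FOLLOW(Decl) = { ), *, / }.
Union: FOLLOW(Body) = { ), *, / }.

{ ), *, / }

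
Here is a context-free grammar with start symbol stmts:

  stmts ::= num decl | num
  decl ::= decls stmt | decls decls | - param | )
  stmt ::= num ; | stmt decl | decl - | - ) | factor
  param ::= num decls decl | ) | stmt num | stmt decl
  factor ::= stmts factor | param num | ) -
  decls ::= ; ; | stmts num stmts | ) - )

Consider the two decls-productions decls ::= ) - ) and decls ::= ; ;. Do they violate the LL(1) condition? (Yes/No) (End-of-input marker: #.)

FIRST() - )) = { ) } and FIRST(; ;) = { ; }.
The FIRST sets are disjoint and neither alternative is nullable — no conflict.

No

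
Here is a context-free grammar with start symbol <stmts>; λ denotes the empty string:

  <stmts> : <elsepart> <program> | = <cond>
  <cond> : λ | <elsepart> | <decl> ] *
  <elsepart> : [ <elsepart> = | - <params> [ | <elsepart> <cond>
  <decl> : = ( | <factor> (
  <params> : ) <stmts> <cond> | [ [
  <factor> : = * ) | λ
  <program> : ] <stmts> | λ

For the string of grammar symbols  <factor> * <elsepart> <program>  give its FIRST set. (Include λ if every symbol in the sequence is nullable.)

{ *, = }

Add FIRST(<factor>)\{λ} = { = }; <factor> is nullable, continue.
* is a terminal; add {*} and stop.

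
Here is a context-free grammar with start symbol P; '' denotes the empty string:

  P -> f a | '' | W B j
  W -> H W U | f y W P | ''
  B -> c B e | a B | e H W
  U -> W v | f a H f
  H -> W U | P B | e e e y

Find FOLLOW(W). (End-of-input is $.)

{ a, c, e, f, j, v }

In P -> W B j: add FIRST(B j) = { a, c, e }.
In W -> H W U: add FIRST(U) = { a, c, e, f, v }.
In W -> f y W P: add FIRST(P)\{''} = { a, c, e, f, v }.
  Since P is nullable, also add FOLLOW(W) = { a, c, e, f, j, v }.
In B -> e H W: W is at the end, add FOLLOW(B) = { a, c, e, f, j, v }.
In U -> W v: add FIRST(v) = { v }.
In H -> W U: add FIRST(U) = { a, c, e, f, v }.
Union: FOLLOW(W) = { a, c, e, f, j, v }.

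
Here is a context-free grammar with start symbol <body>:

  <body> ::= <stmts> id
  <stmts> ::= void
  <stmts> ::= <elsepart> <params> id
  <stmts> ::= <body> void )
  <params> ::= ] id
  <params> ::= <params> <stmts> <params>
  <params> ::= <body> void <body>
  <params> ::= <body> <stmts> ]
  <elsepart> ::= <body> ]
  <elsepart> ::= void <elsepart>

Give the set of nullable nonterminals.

No nonterminal has an empty production or an RHS whose symbols are all nullable.

{ } (none)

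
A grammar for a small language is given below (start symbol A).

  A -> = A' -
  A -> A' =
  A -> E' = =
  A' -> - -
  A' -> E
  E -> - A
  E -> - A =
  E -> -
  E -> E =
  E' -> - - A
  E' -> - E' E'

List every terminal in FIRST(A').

A' -> - - contributes {-}.
From A' -> E: add FIRST(E) = { - }.
Union: FIRST(A') = { - }.

{ - }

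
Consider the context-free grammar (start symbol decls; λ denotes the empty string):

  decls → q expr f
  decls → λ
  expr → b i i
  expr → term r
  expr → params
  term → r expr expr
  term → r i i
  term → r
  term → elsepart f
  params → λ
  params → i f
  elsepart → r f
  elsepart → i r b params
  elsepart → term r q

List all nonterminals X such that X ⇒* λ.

{ decls, expr, params }

Directly nullable (have an λ-production): decls, params.
expr → params with every symbol nullable, so expr is nullable.
No other nonterminal has a production whose RHS symbols are all nullable.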